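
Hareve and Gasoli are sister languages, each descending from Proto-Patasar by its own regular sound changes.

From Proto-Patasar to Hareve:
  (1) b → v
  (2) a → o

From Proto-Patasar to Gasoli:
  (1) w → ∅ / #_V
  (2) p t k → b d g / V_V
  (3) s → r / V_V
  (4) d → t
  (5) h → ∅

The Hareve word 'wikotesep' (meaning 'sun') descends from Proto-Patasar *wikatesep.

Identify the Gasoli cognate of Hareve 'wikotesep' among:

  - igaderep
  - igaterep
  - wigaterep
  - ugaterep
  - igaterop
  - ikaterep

Gasoli: *wikatesep > ikatesep > igadesep > igaderep > igaterep  (by glide loss, intervocalic voicing, rhotacism, unconditioned shift)

igaterep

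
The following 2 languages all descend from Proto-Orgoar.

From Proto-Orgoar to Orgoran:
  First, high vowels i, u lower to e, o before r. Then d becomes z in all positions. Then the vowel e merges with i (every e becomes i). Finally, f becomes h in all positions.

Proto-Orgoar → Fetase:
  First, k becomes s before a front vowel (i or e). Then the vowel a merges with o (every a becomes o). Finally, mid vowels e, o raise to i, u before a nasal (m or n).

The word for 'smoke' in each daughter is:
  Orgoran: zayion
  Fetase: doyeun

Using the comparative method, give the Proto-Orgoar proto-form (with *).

Position 4: Orgoran has i, Fetase has e. Fetase preserves e here (none of its changes turn any other segment into e), so the proto-segment is *e.
Position 5: Orgoran has o, Fetase has u. Taking the neighbouring segments as reconstructed: Orgoran o can only go back to *o; Fetase u could go back to *a or *o or *u — the one source consistent with every daughter is *o.
Position 2: Orgoran has a, Fetase has o. Orgoran preserves a here (none of its changes turn any other segment into a), so the proto-segment is *a.
This points to *dayeon. Verify forward in each daughter:
Orgoran: *dayeon
  dayeon (rule 1 does not apply)
  dayeon → zayeon   [unconditioned shift]
  zayeon → zayion   [vowel merger]
  zayion (rule 4 does not apply)
  giving Orgoran zayion.
Fetase: start from *dayeon.
  rule 1: no change — dayeon
  rule 2 (vowel merger): dayeon → doyeon
  rule 3 (pre-nasal raising): doyeon → doyeun
  ⇒ Fetase doyeun
No other proto-form is consistent with every reflex, so the reconstruction is *dayeon.

*dayeon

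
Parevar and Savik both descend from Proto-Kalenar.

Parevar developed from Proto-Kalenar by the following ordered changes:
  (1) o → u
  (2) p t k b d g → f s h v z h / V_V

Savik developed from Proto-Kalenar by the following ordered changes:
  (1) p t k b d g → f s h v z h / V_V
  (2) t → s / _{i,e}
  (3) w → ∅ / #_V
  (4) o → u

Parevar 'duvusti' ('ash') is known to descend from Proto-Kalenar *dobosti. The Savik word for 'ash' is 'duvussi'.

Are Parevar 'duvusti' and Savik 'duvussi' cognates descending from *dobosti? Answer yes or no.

yes

Derive the expected Savik reflex of *dobosti:
Savik: start from *dobosti.
  rule 1 (intervocalic lenition): dobosti → dovosti
  rule 2 (palatalisation): dovosti → dovossi
  rule 3: no change — dovossi
  rule 4 (vowel merger): dovossi → duvussi
  ⇒ Savik duvussi
Savik 'duvussi' matches the regular reflex exactly, so the pair is cognate.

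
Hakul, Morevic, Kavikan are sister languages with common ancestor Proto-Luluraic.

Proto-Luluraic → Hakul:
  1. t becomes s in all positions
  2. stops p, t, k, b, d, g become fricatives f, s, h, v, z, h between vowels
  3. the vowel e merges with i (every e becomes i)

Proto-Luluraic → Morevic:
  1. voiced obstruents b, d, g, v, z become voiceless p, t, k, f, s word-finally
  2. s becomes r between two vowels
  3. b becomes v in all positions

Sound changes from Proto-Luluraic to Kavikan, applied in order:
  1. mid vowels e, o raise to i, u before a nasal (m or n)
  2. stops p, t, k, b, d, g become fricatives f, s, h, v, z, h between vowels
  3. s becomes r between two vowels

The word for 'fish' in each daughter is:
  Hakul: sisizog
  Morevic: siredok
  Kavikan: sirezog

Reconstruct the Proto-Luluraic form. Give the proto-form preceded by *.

Position 3: Hakul has s, Morevic has r, Kavikan has r. Taking the neighbouring segments as reconstructed: Hakul s could go back to *t or *s; Morevic r could go back to *s or *r; Kavikan r could go back to *t or *s or *r — the one source consistent with every daughter is *s.
Position 7: Hakul has g, Morevic has k, Kavikan has g. Hakul preserves g here (none of its changes turn any other segment into g), so the proto-segment is *g.
Position 4: Hakul has i, Morevic has e, Kavikan has e. Morevic preserves e here (none of its changes turn any other segment into e), so the proto-segment is *e.
Continuing position by position gives *sisedog; check it forward:
Hakul: *sisedog
  sisedog (rule 1 does not apply)
  sisedog → sisezog   [intervocalic lenition]
  sisezog → sisizog   [vowel merger]
  giving Hakul sisizog.
Morevic: *sisedog
  sisedog → sisedok   [final devoicing]
  sisedok → siredok   [rhotacism]
  siredok (rule 3 does not apply)
  giving Morevic siredok.
Kavikan: *sisedog > sisezog > sirezog  (by intervocalic lenition, rhotacism)
Only *sisedog yields all of Hakul sisizog, Morevic siredok, Kavikan sirezog.

*sisedog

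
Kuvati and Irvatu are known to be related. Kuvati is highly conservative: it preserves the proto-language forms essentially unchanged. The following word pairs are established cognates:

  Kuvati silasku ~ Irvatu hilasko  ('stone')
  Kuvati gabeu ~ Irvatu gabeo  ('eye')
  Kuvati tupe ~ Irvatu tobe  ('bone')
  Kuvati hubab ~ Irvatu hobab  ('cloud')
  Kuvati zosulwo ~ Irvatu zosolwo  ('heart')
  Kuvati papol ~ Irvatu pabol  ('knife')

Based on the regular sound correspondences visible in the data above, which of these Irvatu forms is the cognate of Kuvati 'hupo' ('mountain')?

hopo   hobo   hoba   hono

tupe ~ tobe — Kuvati u corresponds to Irvatu o after a consonant, before a labial obstruent.
papol ~ pabol — Kuvati p corresponds to Irvatu b between vowels (before a back vowel).
Applying these to Kuvati 'hupo':
  hupo → hopo   (u→o after a consonant, before a labial obstruent)
  hopo → hobo   (p→b between vowels (before a back vowel))
So the Irvatu cognate is 'hobo'.

hobo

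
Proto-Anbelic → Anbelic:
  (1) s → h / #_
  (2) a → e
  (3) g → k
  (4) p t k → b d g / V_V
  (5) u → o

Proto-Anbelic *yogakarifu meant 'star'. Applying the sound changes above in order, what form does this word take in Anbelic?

yogegerifo

Anbelic: *yogakarifu > yogekerifu > yokekerifu > yogegerifu > yogegerifo  (by vowel merger, unconditioned shift, intervocalic voicing, vowel merger)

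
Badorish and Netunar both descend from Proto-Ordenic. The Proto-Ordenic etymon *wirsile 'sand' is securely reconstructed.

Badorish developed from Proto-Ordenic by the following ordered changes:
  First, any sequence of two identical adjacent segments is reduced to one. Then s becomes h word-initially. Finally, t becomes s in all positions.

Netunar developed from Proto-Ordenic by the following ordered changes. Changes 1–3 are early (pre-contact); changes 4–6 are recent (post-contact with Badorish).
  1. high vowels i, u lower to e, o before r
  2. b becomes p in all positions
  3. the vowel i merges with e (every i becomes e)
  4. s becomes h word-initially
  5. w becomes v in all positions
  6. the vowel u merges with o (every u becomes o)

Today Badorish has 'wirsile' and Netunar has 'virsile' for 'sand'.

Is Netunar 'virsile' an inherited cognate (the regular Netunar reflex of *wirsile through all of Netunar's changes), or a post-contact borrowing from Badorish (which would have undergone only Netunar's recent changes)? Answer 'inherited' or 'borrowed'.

If inherited, *wirsile would pass through all of Netunar's changes:
Netunar: *wirsile > wersile > wersele > versele  (by pre-rhotic lowering, vowel merger, unconditioned shift)
If borrowed from Badorish 'wirsile' after the early changes, it would undergo only the recent ones:
  rule 4 (debuccalisation): no change (wirsile)
  rule 5 (unconditioned shift): wirsile → virsile
  rule 6 (vowel merger): no change (virsile)
  ⇒ as a loan: virsile
Netunar 'virsile' matches the loan outcome 'virsile', not the inherited 'versele' — it skipped the early Netunar changes, so it was borrowed from Badorish.

borrowed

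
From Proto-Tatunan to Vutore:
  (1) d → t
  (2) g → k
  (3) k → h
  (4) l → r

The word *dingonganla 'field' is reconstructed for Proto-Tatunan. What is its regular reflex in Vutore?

Vutore: start from *dingonganla.
  rule 1 (unconditioned shift): dingonganla → tingonganla
  rule 2 (unconditioned shift): tingonganla → tinkonkanla
  rule 3 (unconditioned shift): tinkonkanla → tinhonhanla
  rule 4 (unconditioned shift): tinhonhanla → tinhonhanra
  ⇒ Vutore tinhonhanra

tinhonhanra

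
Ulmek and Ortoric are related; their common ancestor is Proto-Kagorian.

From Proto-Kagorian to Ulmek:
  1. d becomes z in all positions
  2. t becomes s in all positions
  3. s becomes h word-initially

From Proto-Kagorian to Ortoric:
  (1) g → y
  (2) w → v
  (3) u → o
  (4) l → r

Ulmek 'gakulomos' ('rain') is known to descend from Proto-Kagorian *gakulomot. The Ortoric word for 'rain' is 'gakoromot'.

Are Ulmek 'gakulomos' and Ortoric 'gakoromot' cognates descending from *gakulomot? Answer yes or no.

Derive the expected Ortoric reflex of *gakulomot:
Ortoric: start from *gakulomot.
  rule 1 (unconditioned shift): gakulomot → yakulomot
  rule 2: no change — yakulomot
  rule 3 (vowel merger): yakulomot → yakolomot
  rule 4 (unconditioned shift): yakolomot → yakoromot
  ⇒ Ortoric yakoromot
The regular Ortoric reflex would be 'yakoromot', but the attested form is 'gakoromot'. The correspondence is irregular, so they are not cognates (the Ortoric form has a different source).

no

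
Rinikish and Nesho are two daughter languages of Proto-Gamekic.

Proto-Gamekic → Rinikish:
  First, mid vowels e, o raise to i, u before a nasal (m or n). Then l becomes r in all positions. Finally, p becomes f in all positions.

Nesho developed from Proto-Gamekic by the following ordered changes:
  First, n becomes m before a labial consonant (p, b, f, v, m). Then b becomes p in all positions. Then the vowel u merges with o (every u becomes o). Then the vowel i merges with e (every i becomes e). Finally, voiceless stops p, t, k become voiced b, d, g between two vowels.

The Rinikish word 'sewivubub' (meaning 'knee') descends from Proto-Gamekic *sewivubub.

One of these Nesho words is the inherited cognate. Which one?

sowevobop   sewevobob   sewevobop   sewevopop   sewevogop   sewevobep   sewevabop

Nesho: *sewivubub > sewivupup > sewivopop > sewevopop > sewevobop  (by unconditioned shift, vowel merger, vowel merger, intervocalic voicing)
Among the options, 'sewevobop' alone shows every Nesho change applied in order.

sewevobop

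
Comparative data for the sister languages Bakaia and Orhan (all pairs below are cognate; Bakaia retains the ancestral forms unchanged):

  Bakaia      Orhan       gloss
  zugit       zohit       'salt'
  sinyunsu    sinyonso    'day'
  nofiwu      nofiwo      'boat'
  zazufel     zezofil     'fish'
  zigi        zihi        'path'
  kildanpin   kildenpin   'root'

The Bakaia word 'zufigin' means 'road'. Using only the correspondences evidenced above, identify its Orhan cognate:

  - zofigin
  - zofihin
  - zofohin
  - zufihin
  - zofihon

zazufel ~ zezofil — Bakaia u corresponds to Orhan o after a consonant, before a labial obstruent.
zugit ~ zohit, zigi ~ zihi — Bakaia g corresponds to Orhan h between vowels (before a front vowel).
Applying these to Bakaia 'zufigin':
  zufigin → zofigin   (u→o after a consonant, before a labial obstruent)
  zofigin → zofihin   (g→h between vowels (before a front vowel))
So the Orhan cognate is 'zofihin'.

zofihin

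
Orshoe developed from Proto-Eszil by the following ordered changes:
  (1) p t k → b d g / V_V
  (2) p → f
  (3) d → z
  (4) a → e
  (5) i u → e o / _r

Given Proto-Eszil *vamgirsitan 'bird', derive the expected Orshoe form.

vemgersizen

Orshoe: start from *vamgirsitan.
  rule 1 (intervocalic voicing): vamgirsitan → vamgirsidan
  rule 2: no change — vamgirsidan
  rule 3 (unconditioned shift): vamgirsidan → vamgirsizan
  rule 4 (vowel merger): vamgirsizan → vemgirsizen
  rule 5 (pre-rhotic lowering): vemgirsizen → vemgersizen
  ⇒ Orshoe vemgersizen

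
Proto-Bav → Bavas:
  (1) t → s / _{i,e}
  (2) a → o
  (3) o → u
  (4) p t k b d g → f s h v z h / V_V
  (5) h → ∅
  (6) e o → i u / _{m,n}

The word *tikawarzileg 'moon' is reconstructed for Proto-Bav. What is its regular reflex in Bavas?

siuwurzileg

Bavas: *tikawarzileg
  tikawarzileg → sikawarzileg   [palatalisation]
  sikawarzileg → sikoworzileg   [vowel merger]
  sikoworzileg → sikuwurzileg   [vowel merger]
  sikuwurzileg → sihuwurzileg   [intervocalic lenition]
  sihuwurzileg → siuwurzileg   [h-loss]
  siuwurzileg (rule 6 does not apply)
  giving Bavas siuwurzileg.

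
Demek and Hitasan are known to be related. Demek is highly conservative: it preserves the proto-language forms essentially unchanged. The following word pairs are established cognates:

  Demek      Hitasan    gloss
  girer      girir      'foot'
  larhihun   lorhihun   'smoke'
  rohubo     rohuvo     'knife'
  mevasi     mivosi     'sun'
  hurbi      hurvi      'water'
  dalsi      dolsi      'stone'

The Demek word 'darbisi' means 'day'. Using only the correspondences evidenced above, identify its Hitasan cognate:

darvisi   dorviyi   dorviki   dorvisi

larhihun ~ lorhihun — Demek a corresponds to Hitasan o after a consonant, before r.
hurbi ~ hurvi — Demek b corresponds to Hitasan v after a consonant, before a front vowel.
Applying these to Demek 'darbisi':
  darbisi → dorbisi   (a→o after a consonant, before r)
  dorbisi → dorvisi   (b→v after a consonant, before a front vowel)
So the Hitasan cognate is 'dorvisi'.

dorvisi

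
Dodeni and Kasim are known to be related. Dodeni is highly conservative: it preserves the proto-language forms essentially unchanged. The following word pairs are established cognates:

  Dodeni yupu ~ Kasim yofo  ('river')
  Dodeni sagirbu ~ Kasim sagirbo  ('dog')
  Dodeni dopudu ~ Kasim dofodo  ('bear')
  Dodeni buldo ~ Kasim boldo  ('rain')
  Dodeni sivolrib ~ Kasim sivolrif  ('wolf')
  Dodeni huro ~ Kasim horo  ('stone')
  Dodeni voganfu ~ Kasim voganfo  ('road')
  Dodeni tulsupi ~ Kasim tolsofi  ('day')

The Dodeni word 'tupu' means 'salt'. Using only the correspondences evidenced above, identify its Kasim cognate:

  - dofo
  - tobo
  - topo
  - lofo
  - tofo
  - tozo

tofo

yupu ~ yofo, tulsupi ~ tolsofi — Dodeni u corresponds to Kasim o after a consonant, before a labial obstruent.
yupu ~ yofo, dopudu ~ dofodo — Dodeni p corresponds to Kasim f between vowels (before a back vowel).
yupu ~ yofo, sagirbu ~ sagirbo — Dodeni u corresponds to Kasim o word-finally.
Applying these to Dodeni 'tupu':
  tupu → topu   (u→o after a consonant, before a labial obstruent)
  topu → tofu   (p→f between vowels (before a back vowel))
  tofu → tofo   (u→o word-finally)
So the Kasim cognate is 'tofo'.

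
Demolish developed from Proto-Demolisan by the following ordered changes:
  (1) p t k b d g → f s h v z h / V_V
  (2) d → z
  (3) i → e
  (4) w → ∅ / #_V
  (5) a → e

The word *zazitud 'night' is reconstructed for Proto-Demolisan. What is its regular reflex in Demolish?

zezesuz

Demolish: *zazitud
  zazitud → zazisud   [intervocalic lenition]
  zazisud → zazisuz   [unconditioned shift]
  zazisuz → zazesuz   [vowel merger]
  zazesuz (rule 4 does not apply)
  zazesuz → zezesuz   [vowel merger]
  giving Demolish zezesuz.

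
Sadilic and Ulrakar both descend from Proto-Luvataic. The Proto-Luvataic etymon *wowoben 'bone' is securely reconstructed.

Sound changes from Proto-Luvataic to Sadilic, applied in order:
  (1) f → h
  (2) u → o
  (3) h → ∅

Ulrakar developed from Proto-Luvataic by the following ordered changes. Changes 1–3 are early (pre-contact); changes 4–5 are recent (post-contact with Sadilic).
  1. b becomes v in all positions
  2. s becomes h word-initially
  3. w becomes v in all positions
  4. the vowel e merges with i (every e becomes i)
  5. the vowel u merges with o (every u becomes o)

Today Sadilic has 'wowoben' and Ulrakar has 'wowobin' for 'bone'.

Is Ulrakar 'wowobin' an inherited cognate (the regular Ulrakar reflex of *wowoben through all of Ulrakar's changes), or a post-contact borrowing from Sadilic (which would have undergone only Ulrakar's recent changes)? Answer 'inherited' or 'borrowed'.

borrowed

If inherited, *wowoben would pass through all of Ulrakar's changes:
Ulrakar: start from *wowoben.
  rule 1 (unconditioned shift): wowoben → wowoven
  rule 2: no change — wowoven
  rule 3 (unconditioned shift): wowoven → vovoven
  rule 4 (vowel merger): vovoven → vovovin
  rule 5: no change — vovovin
  ⇒ Ulrakar vovovin
If borrowed from Sadilic 'wowoben' after the early changes, it would undergo only the recent ones:
  rule 4 (vowel merger): wowoben → wowobin
  rule 5 (vowel merger): no change (wowobin)
  ⇒ as a loan: wowobin
Ulrakar 'wowobin' matches the loan outcome 'wowobin', not the inherited 'vovovin' — it skipped the early Ulrakar changes, so it was borrowed from Sadilic.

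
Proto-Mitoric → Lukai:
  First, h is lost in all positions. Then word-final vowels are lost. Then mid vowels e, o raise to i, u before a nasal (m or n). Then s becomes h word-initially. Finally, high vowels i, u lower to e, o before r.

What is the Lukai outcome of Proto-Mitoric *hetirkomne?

Lukai: start from *hetirkomne.
  rule 1 (h-loss): hetirkomne → etirkomne
  rule 2 (apocope): etirkomne → etirkomn
  rule 3 (pre-nasal raising): etirkomn → etirkumn
  rule 4: no change — etirkumn
  rule 5 (pre-rhotic lowering): etirkumn → eterkumn
  ⇒ Lukai eterkumn

eterkumn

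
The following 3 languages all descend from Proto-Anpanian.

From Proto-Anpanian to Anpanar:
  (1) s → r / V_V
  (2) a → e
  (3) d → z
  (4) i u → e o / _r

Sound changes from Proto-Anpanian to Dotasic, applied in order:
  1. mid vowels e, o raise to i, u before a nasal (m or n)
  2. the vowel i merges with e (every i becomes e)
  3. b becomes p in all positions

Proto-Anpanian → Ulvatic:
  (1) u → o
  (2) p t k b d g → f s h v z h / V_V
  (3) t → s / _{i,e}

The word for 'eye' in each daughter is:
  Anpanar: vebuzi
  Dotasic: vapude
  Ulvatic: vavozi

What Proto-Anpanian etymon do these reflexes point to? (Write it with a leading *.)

*vabudi

Position 6: Anpanar has i, Dotasic has e, Ulvatic has i. Anpanar preserves i here (none of its changes turn any other segment into i), so the proto-segment is *i.
Position 5: Anpanar has z, Dotasic has d, Ulvatic has z. Dotasic preserves d here (none of its changes turn any other segment into d), so the proto-segment is *d.
Position 2: Anpanar has e, Dotasic has a, Ulvatic has a. Dotasic preserves a here (none of its changes turn any other segment into a), so the proto-segment is *a.
This points to *vabudi. Verify forward in each daughter:
Anpanar: *vabudi > vebudi > vebuzi  (by vowel merger, unconditioned shift)
Dotasic: *vabudi
  vabudi (rule 1 does not apply)
  vabudi → vabude   [vowel merger]
  vabude → vapude   [unconditioned shift]
  giving Dotasic vapude.
Ulvatic: start from *vabudi.
  rule 1 (vowel merger): vabudi → vabodi
  rule 2 (intervocalic lenition): vabodi → vavozi
  rule 3: no change — vavozi
  ⇒ Ulvatic vavozi
*vabudi is the unique common source.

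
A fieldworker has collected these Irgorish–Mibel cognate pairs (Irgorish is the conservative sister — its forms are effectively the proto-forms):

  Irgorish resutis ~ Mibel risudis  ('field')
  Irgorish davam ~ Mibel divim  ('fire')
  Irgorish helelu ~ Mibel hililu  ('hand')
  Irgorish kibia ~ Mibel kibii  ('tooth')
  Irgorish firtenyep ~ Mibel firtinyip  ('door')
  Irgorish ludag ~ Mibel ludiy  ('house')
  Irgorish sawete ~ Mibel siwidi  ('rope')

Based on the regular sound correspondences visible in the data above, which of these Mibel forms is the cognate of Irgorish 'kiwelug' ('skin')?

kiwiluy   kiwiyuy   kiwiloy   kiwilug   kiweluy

kiwiluy

resutis ~ risudis, helelu ~ hililu — Irgorish e corresponds to Mibel i after a consonant, before a consonant other than r, m, n, p, b, f, v.
ludag ~ ludiy — Irgorish g corresponds to Mibel y word-finally.
Applying these to Irgorish 'kiwelug':
  kiwelug → kiwilug   (e→i after a consonant, before a consonant other than r, m, n, p, b, f, v)
  kiwilug → kiwiluy   (g→y word-finally)
So the Mibel cognate is 'kiwiluy'.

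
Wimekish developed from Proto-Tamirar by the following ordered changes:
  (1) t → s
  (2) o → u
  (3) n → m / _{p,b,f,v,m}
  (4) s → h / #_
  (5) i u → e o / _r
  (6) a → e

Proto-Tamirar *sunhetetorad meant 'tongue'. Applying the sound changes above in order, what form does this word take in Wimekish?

hunhesesored

Wimekish: *sunhetetorad > sunhesesorad > sunhesesurad > hunhesesurad > hunhesesorad > hunhesesored  (by unconditioned shift, vowel merger, debuccalisation, pre-rhotic lowering, vowel merger)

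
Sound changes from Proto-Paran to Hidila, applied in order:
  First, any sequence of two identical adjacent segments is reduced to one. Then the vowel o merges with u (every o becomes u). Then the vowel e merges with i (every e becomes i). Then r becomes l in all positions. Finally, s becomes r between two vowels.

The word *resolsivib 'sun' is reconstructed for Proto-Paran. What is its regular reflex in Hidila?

lirulsivib

Hidila: *resolsivib
  resolsivib (rule 1 does not apply)
  resolsivib → resulsivib   [vowel merger]
  resulsivib → risulsivib   [vowel merger]
  risulsivib → lisulsivib   [unconditioned shift]
  lisulsivib → lirulsivib   [rhotacism]
  giving Hidila lirulsivib.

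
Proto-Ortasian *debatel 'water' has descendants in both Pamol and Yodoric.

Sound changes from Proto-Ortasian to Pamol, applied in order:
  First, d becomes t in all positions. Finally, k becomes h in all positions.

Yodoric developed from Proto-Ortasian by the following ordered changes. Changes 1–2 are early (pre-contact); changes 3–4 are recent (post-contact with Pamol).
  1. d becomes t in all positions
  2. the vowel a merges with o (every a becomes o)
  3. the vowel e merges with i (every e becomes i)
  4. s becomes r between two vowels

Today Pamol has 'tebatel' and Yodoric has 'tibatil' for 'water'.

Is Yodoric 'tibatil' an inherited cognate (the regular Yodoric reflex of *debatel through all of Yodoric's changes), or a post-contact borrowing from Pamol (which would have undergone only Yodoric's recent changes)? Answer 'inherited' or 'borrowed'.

If inherited, *debatel would pass through all of Yodoric's changes:
Yodoric: *debatel
  debatel → tebatel   [unconditioned shift]
  tebatel → tebotel   [vowel merger]
  tebotel → tibotil   [vowel merger]
  tibotil (rule 4 does not apply)
  giving Yodoric tibotil.
If borrowed from Pamol 'tebatel' after the early changes, it would undergo only the recent ones:
  rule 3 (vowel merger): tebatel → tibatil
  rule 4 (rhotacism): no change (tibatil)
  ⇒ as a loan: tibatil
Yodoric 'tibatil' matches the loan outcome 'tibatil', not the inherited 'tibotil' — it skipped the early Yodoric changes, so it was borrowed from Pamol.

borrowed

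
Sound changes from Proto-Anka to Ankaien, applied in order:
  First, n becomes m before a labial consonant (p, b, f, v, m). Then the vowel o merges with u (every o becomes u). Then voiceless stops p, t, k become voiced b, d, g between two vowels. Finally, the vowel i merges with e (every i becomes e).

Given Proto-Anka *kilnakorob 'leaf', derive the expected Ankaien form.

kelnagurub

Ankaien: start from *kilnakorob.
  rule 1: no change — kilnakorob
  rule 2 (vowel merger): kilnakorob → kilnakurub
  rule 3 (intervocalic voicing): kilnakurub → kilnagurub
  rule 4 (vowel merger): kilnagurub → kelnagurub
  ⇒ Ankaien kelnagurub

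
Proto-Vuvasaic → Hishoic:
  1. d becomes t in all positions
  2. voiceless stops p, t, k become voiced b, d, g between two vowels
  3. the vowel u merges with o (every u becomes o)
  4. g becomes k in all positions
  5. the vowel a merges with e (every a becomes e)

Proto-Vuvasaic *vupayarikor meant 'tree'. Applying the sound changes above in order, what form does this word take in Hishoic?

Hishoic: *vupayarikor
  vupayarikor (rule 1 does not apply)
  vupayarikor → vubayarigor   [intervocalic voicing]
  vubayarigor → vobayarigor   [vowel merger]
  vobayarigor → vobayarikor   [unconditioned shift]
  vobayarikor → vobeyerikor   [vowel merger]
  giving Hishoic vobeyerikor.

vobeyerikor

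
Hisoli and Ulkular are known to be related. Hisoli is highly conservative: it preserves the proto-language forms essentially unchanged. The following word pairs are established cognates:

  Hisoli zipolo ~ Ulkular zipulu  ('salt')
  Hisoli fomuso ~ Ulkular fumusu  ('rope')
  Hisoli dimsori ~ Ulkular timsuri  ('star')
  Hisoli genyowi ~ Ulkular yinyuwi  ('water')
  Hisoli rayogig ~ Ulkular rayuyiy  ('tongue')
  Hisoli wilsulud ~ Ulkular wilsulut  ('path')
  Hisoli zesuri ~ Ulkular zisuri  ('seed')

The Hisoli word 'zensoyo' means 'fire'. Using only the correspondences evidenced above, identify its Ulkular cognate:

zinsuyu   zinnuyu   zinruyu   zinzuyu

genyowi ~ yinyuwi — Hisoli e corresponds to Ulkular i after a consonant, before a nasal.
zipolo ~ zipulu, genyowi ~ yinyuwi — Hisoli o corresponds to Ulkular u after a consonant, before a consonant other than r, m, n, p, b, f, v.
zipolo ~ zipulu, fomuso ~ fumusu — Hisoli o corresponds to Ulkular u word-finally.
Applying these to Hisoli 'zensoyo':
  zensoyo → zinsoyo   (e→i after a consonant, before a nasal)
  zinsoyo → zinsuyo   (o→u after a consonant, before a consonant other than r, m, n, p, b, f, v)
  zinsuyo → zinsuyu   (o→u word-finally)
So the Ulkular cognate is 'zinsuyu'.

zinsuyu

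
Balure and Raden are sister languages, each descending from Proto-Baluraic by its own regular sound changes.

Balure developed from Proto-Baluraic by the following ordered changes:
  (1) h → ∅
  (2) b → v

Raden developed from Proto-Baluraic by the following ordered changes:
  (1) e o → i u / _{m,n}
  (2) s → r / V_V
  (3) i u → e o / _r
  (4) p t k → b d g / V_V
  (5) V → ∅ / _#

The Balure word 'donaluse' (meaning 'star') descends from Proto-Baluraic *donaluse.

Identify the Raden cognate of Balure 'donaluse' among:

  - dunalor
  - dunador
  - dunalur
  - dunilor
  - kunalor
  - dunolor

dunalor

Raden: *donaluse
  donaluse → dunaluse   [pre-nasal raising]
  dunaluse → dunalure   [rhotacism]
  dunalure → dunalore   [pre-rhotic lowering]
  dunalore (rule 4 does not apply)
  dunalore → dunalor   [apocope]
  giving Raden dunalor.
Among the options, 'dunalor' alone shows every Raden change applied in order.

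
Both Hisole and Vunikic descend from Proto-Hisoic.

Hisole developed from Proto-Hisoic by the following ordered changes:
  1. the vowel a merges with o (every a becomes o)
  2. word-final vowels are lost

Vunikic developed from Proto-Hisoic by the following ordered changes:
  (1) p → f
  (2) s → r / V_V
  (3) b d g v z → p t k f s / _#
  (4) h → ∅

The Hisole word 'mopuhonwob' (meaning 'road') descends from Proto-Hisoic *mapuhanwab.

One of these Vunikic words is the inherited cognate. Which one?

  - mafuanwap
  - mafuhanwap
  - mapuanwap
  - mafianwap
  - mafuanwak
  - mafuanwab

mafuanwap

Vunikic: start from *mapuhanwab.
  rule 1 (unconditioned shift): mapuhanwab → mafuhanwab
  rule 2: no change — mafuhanwab
  rule 3 (final devoicing): mafuhanwab → mafuhanwap
  rule 4 (h-loss): mafuhanwap → mafuanwap
  ⇒ Vunikic mafuanwap
Only 'mafuanwap' matches the regular Vunikic development of *mapuhanwab.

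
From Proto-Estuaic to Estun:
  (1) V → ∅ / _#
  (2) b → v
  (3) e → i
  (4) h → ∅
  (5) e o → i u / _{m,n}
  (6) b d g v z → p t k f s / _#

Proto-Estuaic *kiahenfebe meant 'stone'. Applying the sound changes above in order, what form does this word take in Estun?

Estun: *kiahenfebe > kiahenfeb > kiahenfev > kiahinfiv > kiainfiv > kiainfif  (by apocope, unconditioned shift, vowel merger, h-loss, final devoicing)

kiainfif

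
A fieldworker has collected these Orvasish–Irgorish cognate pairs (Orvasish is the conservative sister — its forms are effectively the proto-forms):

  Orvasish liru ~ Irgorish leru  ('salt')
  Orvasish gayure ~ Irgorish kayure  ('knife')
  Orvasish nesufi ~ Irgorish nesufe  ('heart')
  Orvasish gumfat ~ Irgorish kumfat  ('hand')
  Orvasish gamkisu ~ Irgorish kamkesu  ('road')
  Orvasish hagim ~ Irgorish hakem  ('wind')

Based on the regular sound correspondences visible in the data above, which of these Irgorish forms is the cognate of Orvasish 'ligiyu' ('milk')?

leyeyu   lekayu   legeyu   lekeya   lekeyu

lekeyu

gamkisu ~ kamkesu — Orvasish i corresponds to Irgorish e after a consonant, before a consonant other than r, m, n, p, b, f, v.
hagim ~ hakem — Orvasish g corresponds to Irgorish k between vowels (before a front vowel).
Applying these to Orvasish 'ligiyu':
  ligiyu → legiyu   (i→e after a consonant, before a consonant other than r, m, n, p, b, f, v)
  legiyu → lekiyu   (g→k between vowels (before a front vowel))
  lekiyu → lekeyu   (i→e after a consonant, before a consonant other than r, m, n, p, b, f, v)
So the Irgorish cognate is 'lekeyu'.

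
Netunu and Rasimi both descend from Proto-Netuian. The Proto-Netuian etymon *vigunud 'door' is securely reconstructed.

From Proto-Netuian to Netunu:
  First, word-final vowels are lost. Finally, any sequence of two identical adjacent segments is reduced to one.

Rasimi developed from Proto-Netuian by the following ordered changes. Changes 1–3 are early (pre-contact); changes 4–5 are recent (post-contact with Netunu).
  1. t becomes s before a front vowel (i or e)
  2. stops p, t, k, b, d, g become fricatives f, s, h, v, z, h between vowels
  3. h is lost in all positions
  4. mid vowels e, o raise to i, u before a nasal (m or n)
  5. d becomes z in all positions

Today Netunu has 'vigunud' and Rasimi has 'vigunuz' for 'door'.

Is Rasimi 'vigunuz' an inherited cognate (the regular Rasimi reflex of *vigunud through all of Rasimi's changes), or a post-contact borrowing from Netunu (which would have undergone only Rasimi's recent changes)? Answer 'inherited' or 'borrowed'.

borrowed

If inherited, *vigunud would pass through all of Rasimi's changes:
Rasimi: start from *vigunud.
  rule 1: no change — vigunud
  rule 2 (intervocalic lenition): vigunud → vihunud
  rule 3 (h-loss): vihunud → viunud
  rule 4: no change — viunud
  rule 5 (unconditioned shift): viunud → viunuz
  ⇒ Rasimi viunuz
If borrowed from Netunu 'vigunud' after the early changes, it would undergo only the recent ones:
  rule 4 (pre-nasal raising): no change (vigunud)
  rule 5 (unconditioned shift): vigunud → vigunuz
  ⇒ as a loan: vigunuz
Rasimi 'vigunuz' matches the loan outcome 'vigunuz', not the inherited 'viunuz' — it skipped the early Rasimi changes, so it was borrowed from Netunu.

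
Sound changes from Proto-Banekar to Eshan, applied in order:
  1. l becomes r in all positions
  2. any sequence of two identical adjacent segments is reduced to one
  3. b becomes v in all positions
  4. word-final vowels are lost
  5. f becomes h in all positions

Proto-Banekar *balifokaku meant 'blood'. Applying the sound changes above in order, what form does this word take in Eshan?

Eshan: start from *balifokaku.
  rule 1 (unconditioned shift): balifokaku → barifokaku
  rule 2: no change — barifokaku
  rule 3 (unconditioned shift): barifokaku → varifokaku
  rule 4 (apocope): varifokaku → varifokak
  rule 5 (unconditioned shift): varifokak → varihokak
  ⇒ Eshan varihokak

varihokak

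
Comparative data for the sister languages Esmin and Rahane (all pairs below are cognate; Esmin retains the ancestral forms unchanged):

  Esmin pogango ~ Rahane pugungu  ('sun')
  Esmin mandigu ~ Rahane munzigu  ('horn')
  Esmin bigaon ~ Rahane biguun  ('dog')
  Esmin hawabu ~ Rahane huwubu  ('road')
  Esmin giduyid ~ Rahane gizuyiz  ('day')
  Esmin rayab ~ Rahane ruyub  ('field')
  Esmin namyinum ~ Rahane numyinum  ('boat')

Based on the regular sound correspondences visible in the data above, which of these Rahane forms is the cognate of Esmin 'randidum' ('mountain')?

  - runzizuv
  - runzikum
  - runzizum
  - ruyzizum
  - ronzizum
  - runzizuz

runzizum

pogango ~ pugungu, mandigu ~ munzigu — Esmin a corresponds to Rahane u after a consonant, before a nasal.
mandigu ~ munzigu — Esmin d corresponds to Rahane z after a consonant, before a front vowel.
giduyid ~ gizuyiz — Esmin d corresponds to Rahane z between vowels (before a back vowel).
Applying these to Esmin 'randidum':
  randidum → rundidum   (a→u after a consonant, before a nasal)
  rundidum → runzidum   (d→z after a consonant, before a front vowel)
  runzidum → runzizum   (d→z between vowels (before a back vowel))
So the Rahane cognate is 'runzizum'.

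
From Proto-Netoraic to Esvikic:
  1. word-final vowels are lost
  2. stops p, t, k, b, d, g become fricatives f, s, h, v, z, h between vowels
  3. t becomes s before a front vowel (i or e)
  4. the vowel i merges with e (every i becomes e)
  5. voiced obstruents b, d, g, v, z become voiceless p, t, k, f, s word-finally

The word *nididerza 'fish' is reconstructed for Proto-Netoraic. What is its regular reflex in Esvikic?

Esvikic: *nididerza
  nididerza → nididerz   [apocope]
  nididerz → nizizerz   [intervocalic lenition]
  nizizerz (rule 3 does not apply)
  nizizerz → nezezerz   [vowel merger]
  nezezerz → nezezers   [final devoicing]
  giving Esvikic nezezers.

nezezers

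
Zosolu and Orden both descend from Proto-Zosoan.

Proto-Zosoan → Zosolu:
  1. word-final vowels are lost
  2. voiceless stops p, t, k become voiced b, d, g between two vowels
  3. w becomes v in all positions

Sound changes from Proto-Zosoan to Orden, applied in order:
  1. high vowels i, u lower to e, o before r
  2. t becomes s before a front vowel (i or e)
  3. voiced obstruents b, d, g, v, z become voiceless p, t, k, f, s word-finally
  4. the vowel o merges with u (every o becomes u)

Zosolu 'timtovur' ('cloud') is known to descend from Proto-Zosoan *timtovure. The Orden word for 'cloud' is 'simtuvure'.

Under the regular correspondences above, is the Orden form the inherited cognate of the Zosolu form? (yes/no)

Derive the expected Orden reflex of *timtovure:
Orden: *timtovure
  timtovure → timtovore   [pre-rhotic lowering]
  timtovore → simtovore   [palatalisation]
  simtovore (rule 3 does not apply)
  simtovore → simtuvure   [vowel merger]
  giving Orden simtuvure.
Orden 'simtuvure' matches the regular reflex exactly, so the pair is cognate.

yes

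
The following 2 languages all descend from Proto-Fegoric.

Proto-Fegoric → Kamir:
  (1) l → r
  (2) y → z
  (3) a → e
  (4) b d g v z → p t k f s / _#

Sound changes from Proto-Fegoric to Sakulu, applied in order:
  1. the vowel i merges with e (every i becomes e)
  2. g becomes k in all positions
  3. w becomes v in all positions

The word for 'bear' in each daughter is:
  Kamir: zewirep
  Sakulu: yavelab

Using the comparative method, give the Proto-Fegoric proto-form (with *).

Position 1: Kamir has z, Sakulu has y. Sakulu preserves y here (none of its changes turn any other segment into y), so the proto-segment is *y.
Position 7: Kamir has p, Sakulu has b. Sakulu preserves b here (none of its changes turn any other segment into b), so the proto-segment is *b.
Position 3: Kamir has w, Sakulu has v. Kamir preserves w here (none of its changes turn any other segment into w), so the proto-segment is *w.
Verify the candidate proto-form against each daughter:
Kamir: *yawilab > yawirab > zawirab > zewireb > zewirep  (by unconditioned shift, unconditioned shift, vowel merger, final devoicing)
Sakulu: *yawilab
  yawilab → yawelab   [vowel merger]
  yawelab (rule 2 does not apply)
  yawelab → yavelab   [unconditioned shift]
  giving Sakulu yavelab.
Only *yawilab yields all of Kamir zewirep, Sakulu yavelab.

*yawilab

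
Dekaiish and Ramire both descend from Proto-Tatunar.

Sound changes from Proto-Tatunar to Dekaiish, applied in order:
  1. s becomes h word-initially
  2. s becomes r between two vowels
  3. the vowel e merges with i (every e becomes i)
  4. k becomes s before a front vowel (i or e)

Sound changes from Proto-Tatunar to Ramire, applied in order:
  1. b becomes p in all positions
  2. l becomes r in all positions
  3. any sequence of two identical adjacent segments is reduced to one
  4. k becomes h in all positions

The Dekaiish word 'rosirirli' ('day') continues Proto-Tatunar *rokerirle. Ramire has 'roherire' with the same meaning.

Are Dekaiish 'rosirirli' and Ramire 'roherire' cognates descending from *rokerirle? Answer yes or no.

yes

Derive the expected Ramire reflex of *rokerirle:
Ramire: *rokerirle > rokerirre > rokerire > roherire  (by unconditioned shift, degemination, unconditioned shift)
Ramire 'roherire' matches the regular reflex exactly, so the pair is cognate.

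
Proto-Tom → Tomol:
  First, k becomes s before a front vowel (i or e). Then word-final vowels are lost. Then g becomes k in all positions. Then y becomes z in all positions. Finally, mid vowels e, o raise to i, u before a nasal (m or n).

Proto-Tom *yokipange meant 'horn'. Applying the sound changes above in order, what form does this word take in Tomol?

zosipank

Tomol: start from *yokipange.
  rule 1 (palatalisation): yokipange → yosipange
  rule 2 (apocope): yosipange → yosipang
  rule 3 (unconditioned shift): yosipang → yosipank
  rule 4 (unconditioned shift): yosipank → zosipank
  rule 5: no change — zosipank
  ⇒ Tomol zosipank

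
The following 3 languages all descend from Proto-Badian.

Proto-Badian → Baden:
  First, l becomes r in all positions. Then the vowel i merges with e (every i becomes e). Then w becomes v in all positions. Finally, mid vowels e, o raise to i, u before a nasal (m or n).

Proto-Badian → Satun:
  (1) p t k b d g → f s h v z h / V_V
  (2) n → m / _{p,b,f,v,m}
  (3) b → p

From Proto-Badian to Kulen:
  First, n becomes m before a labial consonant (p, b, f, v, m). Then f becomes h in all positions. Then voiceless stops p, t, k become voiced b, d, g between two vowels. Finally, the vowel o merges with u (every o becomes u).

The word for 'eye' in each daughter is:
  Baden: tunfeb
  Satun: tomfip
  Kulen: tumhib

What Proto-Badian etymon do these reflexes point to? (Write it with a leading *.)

*tonfib

Position 3: Baden has n, Satun has m, Kulen has m. Baden preserves n here (none of its changes turn any other segment into n), so the proto-segment is *n.
Position 6: Baden has b, Satun has p, Kulen has b. Baden preserves b here (none of its changes turn any other segment into b), so the proto-segment is *b.
Position 4: Baden has f, Satun has f, Kulen has h. Baden preserves f here (none of its changes turn any other segment into f), so the proto-segment is *f.
This points to *tonfib. Verify forward in each daughter:
Baden: *tonfib > tonfeb > tunfeb  (by vowel merger, pre-nasal raising)
Satun: *tonfib > tomfib > tomfip  (by nasal place assimilation, unconditioned shift)
Kulen: *tonfib > tomfib > tomhib > tumhib  (by nasal place assimilation, unconditioned shift, vowel merger)
*tonfib is the unique common source.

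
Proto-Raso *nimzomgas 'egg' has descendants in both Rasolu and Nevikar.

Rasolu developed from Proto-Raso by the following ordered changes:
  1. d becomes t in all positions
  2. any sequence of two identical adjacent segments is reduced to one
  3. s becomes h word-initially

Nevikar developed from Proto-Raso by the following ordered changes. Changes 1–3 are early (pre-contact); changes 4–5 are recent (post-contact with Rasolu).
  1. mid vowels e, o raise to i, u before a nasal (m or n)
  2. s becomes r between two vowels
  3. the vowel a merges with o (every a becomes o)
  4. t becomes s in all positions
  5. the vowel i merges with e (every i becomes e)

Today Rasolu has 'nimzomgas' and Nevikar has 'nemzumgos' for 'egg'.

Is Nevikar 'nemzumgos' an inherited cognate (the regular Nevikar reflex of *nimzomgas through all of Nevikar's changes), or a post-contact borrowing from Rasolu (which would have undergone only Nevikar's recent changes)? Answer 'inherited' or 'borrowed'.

If inherited, *nimzomgas would pass through all of Nevikar's changes:
Nevikar: *nimzomgas
  nimzomgas → nimzumgas   [pre-nasal raising]
  nimzumgas (rule 2 does not apply)
  nimzumgas → nimzumgos   [vowel merger]
  nimzumgos (rule 4 does not apply)
  nimzumgos → nemzumgos   [vowel merger]
  giving Nevikar nemzumgos.
If borrowed from Rasolu 'nimzomgas' after the early changes, it would undergo only the recent ones:
  rule 4 (unconditioned shift): no change (nimzomgas)
  rule 5 (vowel merger): nimzomgas → nemzomgas
  ⇒ as a loan: nemzomgas
Nevikar 'nemzumgos' matches the inherited outcome exactly, so it is an inherited cognate, not a loan.

inherited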